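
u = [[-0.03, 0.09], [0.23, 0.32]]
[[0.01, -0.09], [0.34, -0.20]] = u @ [[0.92,0.40],[0.4,-0.92]]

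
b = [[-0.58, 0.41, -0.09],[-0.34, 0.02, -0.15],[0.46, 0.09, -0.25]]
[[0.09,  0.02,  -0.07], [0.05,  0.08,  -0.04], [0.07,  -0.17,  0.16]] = b@ [[-0.02,-0.28,0.21],[0.14,-0.33,0.08],[-0.27,0.03,-0.22]]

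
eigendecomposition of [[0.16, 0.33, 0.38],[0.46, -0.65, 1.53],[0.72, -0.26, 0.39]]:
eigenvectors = [[(-0.57+0j), (0.18+0.38j), 0.18-0.38j], [-0.66+0.00j, -0.80+0.00j, -0.80-0.00j], [(-0.49+0j), -0.14-0.40j, (-0.14+0.4j)]]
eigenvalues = [(0.87+0j), (-0.49+0.54j), (-0.49-0.54j)]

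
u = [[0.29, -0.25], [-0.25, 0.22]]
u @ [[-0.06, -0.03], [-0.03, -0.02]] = [[-0.01,  -0.0], [0.01,  0.0]]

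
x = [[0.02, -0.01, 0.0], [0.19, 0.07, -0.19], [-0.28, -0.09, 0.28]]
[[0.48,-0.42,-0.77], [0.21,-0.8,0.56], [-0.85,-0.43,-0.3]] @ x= [[0.15, 0.04, -0.14], [-0.30, -0.11, 0.31], [-0.01, 0.01, -0.00]]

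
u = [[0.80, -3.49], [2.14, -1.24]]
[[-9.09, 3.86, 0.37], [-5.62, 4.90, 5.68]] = u @ [[-1.29, 1.90, 2.99], [2.31, -0.67, 0.58]]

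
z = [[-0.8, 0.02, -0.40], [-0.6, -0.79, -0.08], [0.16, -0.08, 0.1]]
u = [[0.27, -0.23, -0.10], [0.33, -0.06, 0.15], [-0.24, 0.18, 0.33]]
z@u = [[-0.11, 0.11, -0.05],[-0.40, 0.17, -0.08],[-0.01, -0.01, 0.01]]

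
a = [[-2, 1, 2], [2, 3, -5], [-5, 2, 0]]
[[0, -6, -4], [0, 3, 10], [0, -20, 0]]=a @ [[0, 4, 0], [0, 0, 0], [0, 1, -2]]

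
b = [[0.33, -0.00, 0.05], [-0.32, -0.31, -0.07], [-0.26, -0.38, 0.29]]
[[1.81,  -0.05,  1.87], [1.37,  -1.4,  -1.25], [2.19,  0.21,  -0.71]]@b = [[0.13, -0.70, 0.64], [1.23, 0.91, -0.20], [0.84, 0.20, -0.11]]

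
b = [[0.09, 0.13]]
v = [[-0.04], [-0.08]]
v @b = [[-0.0,-0.01],[-0.01,-0.01]]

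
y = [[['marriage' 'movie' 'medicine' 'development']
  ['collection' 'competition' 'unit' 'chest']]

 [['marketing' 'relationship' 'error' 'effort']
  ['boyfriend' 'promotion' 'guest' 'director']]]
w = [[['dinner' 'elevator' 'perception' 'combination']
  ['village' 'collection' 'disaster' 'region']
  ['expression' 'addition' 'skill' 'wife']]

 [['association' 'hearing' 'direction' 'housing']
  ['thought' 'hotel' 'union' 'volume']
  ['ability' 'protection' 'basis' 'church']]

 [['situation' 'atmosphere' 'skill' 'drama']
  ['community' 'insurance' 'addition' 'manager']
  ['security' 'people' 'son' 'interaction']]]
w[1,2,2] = 'basis'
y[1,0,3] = 'effort'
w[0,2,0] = 'expression'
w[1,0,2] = 'direction'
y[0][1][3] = 'chest'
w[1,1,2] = 'union'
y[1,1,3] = 'director'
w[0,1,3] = 'region'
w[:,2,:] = [['expression', 'addition', 'skill', 'wife'], ['ability', 'protection', 'basis', 'church'], ['security', 'people', 'son', 'interaction']]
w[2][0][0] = 'situation'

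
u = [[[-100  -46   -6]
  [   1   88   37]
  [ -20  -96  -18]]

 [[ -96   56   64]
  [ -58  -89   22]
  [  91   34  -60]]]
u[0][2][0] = -20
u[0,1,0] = 1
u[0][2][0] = -20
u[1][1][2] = 22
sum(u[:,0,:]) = -128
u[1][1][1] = -89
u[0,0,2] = -6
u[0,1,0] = 1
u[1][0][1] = 56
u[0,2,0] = -20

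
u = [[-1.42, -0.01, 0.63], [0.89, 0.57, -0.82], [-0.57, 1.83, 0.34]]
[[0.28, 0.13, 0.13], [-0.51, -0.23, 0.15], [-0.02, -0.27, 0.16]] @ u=[[-0.36, 0.31, 0.11], [0.43, 0.15, -0.08], [-0.30, 0.14, 0.26]]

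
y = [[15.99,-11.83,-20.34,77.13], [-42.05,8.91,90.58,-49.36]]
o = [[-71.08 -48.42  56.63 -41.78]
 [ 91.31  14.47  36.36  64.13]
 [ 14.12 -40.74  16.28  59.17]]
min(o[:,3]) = -41.78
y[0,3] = 77.13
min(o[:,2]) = 16.28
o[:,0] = [-71.08, 91.31, 14.12]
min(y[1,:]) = -49.36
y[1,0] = -42.05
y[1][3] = -49.36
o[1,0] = 91.31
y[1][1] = 8.91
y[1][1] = 8.91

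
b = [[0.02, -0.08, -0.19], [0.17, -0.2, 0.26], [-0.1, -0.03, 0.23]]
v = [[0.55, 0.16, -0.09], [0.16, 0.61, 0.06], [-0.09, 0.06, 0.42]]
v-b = [[0.53, 0.24, 0.10], [-0.01, 0.81, -0.20], [0.01, 0.09, 0.19]]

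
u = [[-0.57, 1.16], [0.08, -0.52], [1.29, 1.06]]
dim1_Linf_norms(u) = [1.16, 0.52, 1.29]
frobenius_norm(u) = 2.18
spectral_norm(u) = 1.77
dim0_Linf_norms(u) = [1.29, 1.16]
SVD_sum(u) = [[0.36, 0.61], [-0.21, -0.35], [0.79, 1.35]] + [[-0.93, 0.55], [0.29, -0.17], [0.5, -0.29]]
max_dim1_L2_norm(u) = 1.67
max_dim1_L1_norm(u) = 2.35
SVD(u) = [[0.4, 0.85], [-0.23, -0.26], [0.89, -0.46]] @ diag([1.7689479400666852, 1.2672107896217708]) @ [[0.51,0.86], [-0.86,0.51]]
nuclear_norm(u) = 3.04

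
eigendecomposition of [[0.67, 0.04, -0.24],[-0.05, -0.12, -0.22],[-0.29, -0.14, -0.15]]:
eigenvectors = [[-0.95,0.14,0.21],[-0.02,0.7,-0.88],[0.31,0.7,0.43]]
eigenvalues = [0.75, -0.35, -0.0]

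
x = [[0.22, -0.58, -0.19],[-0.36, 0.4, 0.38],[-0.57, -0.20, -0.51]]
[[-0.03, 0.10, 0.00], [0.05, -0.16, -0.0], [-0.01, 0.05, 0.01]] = x@[[-0.05, 0.15, 0.00], [0.01, -0.03, -0.00], [0.08, -0.25, -0.01]]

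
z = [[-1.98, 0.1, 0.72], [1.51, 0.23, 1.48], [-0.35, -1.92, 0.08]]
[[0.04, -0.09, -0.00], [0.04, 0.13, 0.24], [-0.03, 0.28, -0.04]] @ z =[[-0.22, -0.02, -0.10], [0.03, -0.43, 0.24], [0.5, 0.14, 0.39]]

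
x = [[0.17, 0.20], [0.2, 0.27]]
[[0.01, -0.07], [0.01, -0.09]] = x @ [[-0.06, -0.18], [0.09, -0.19]]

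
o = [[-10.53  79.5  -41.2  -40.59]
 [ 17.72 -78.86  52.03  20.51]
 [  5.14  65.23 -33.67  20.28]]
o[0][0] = -10.53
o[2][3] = 20.28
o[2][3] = 20.28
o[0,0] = -10.53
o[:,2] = [-41.2, 52.03, -33.67]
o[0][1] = 79.5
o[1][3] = 20.51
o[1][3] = 20.51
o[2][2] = -33.67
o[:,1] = [79.5, -78.86, 65.23]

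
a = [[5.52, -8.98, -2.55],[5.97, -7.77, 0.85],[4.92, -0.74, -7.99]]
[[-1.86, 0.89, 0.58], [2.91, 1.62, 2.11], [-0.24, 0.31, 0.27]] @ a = [[-2.1, 9.36, 0.87], [36.12, -40.28, -22.90], [1.85, -0.45, -1.28]]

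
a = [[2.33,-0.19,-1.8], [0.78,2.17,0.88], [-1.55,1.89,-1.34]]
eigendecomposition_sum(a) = [[(-0.28+0j), 0.28-0.00j, -0.71-0.00j], [0.19-0.00j, (-0.2+0j), (0.49+0j)], [-0.76+0.00j, 0.76-0.00j, (-1.92-0j)]] + [[1.31-0.13j,(-0.24+1.98j),-0.54+0.56j],[(0.29-0.86j),1.18+0.72j,0.19+0.50j],[-0.40-0.29j,0.56-0.50j,0.29-0.02j]] + [[(1.31+0.13j), (-0.24-1.98j), -0.54-0.56j], [(0.29+0.86j), (1.18-0.72j), (0.19-0.5j)], [-0.40+0.29j, (0.56+0.5j), (0.29+0.02j)]]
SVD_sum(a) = [[1.68, -1.40, -0.45], [-0.72, 0.60, 0.19], [-1.56, 1.31, 0.42]] + [[0.86, 1.35, -0.98], [0.67, 1.04, -0.76], [0.62, 0.97, -0.71]] + [[-0.21, -0.13, -0.36],  [0.83, 0.53, 1.45],  [-0.61, -0.38, -1.06]]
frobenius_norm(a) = 4.75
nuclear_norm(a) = 8.14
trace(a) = 3.16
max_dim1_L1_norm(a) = 4.78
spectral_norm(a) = 3.20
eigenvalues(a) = [(-2.4+0j), (2.78+0.57j), (2.78-0.57j)]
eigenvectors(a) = [[0.34+0.00j, 0.79+0.00j, (0.79-0j)], [-0.23+0.00j, (0.22-0.5j), (0.22+0.5j)], [0.91+0.00j, (-0.22-0.2j), (-0.22+0.2j)]]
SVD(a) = [[-0.7,-0.69,0.2], [0.30,-0.53,-0.79], [0.65,-0.49,0.58]] @ diag([3.198845392874925, 2.7290624467067564, 2.2105443479961666]) @ [[-0.75,0.63,0.2], [-0.46,-0.72,0.52], [-0.47,-0.3,-0.83]]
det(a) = -19.30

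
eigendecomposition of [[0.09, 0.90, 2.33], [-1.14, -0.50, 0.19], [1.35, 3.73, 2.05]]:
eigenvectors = [[-0.54, -0.72, 0.71],[-0.52, 0.31, -0.29],[0.67, -0.63, 0.64]]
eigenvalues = [-1.93, 1.73, 1.84]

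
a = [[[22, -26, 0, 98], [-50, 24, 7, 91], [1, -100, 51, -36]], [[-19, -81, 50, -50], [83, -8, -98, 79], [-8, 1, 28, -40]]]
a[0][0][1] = -26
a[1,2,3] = -40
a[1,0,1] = -81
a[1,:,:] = [[-19, -81, 50, -50], [83, -8, -98, 79], [-8, 1, 28, -40]]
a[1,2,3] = -40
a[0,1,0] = -50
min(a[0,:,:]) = -100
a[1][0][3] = -50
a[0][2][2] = 51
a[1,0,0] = -19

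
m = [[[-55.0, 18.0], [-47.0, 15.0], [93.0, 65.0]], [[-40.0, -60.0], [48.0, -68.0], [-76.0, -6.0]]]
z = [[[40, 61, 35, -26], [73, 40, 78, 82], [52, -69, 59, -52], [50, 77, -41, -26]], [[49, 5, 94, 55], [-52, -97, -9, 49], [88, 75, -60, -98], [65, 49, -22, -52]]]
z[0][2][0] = 52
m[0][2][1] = 65.0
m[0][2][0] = 93.0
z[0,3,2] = -41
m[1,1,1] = -68.0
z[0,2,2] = 59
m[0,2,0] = 93.0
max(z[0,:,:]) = 82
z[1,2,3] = -98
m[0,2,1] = 65.0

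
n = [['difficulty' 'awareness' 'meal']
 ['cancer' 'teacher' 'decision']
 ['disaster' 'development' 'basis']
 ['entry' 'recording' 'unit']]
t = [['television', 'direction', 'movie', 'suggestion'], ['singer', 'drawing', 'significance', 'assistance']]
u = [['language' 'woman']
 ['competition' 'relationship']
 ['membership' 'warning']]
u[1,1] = 'relationship'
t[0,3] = 'suggestion'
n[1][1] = 'teacher'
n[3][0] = 'entry'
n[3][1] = 'recording'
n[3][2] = 'unit'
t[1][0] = 'singer'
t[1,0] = 'singer'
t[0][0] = 'television'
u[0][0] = 'language'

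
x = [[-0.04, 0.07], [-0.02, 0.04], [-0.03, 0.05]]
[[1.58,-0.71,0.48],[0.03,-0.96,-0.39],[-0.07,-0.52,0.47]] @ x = [[-0.06, 0.11],[0.03, -0.06],[-0.00, -0.0]]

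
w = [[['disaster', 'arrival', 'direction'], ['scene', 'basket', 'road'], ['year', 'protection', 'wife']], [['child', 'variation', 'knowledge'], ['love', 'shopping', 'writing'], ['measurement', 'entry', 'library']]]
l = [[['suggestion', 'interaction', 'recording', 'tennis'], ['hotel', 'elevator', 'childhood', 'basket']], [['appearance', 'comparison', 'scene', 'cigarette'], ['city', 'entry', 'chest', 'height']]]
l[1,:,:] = [['appearance', 'comparison', 'scene', 'cigarette'], ['city', 'entry', 'chest', 'height']]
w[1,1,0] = 'love'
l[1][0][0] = 'appearance'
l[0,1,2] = 'childhood'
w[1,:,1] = ['variation', 'shopping', 'entry']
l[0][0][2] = 'recording'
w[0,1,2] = 'road'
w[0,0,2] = 'direction'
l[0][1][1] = 'elevator'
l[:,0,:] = [['suggestion', 'interaction', 'recording', 'tennis'], ['appearance', 'comparison', 'scene', 'cigarette']]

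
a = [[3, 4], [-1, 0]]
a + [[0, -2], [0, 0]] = [[3, 2], [-1, 0]]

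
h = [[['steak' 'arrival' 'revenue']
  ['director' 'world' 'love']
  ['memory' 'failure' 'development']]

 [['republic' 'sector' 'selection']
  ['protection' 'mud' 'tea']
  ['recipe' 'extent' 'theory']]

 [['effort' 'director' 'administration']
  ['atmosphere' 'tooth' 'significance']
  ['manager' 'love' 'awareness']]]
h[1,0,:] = ['republic', 'sector', 'selection']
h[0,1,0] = 'director'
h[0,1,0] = 'director'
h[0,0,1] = 'arrival'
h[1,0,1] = 'sector'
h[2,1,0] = 'atmosphere'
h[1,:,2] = ['selection', 'tea', 'theory']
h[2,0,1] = 'director'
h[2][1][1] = 'tooth'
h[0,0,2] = 'revenue'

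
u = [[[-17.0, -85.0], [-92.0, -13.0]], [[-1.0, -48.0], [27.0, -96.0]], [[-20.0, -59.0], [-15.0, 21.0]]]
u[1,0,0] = -1.0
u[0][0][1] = -85.0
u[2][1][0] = -15.0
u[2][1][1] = 21.0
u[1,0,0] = -1.0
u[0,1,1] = -13.0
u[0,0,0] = -17.0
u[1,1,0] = 27.0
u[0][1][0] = -92.0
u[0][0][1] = -85.0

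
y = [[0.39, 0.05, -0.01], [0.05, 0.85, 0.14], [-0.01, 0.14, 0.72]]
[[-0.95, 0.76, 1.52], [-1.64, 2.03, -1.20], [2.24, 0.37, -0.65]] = y@ [[-2.05,1.67,4.08], [-2.39,2.28,-1.56], [3.55,0.09,-0.54]]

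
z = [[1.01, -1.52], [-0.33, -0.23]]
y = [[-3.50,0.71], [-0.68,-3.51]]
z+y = [[-2.49, -0.81], [-1.01, -3.74]]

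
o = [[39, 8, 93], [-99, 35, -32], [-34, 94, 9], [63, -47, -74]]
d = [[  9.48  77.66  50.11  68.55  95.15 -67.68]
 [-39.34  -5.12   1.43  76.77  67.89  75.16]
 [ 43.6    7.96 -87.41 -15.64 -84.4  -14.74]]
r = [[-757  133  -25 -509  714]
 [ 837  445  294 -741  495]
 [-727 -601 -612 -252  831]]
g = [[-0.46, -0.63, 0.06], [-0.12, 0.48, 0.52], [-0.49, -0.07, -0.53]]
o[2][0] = -34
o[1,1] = 35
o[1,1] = 35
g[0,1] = -0.634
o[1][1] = 35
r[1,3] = -741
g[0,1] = -0.634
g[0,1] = -0.634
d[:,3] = [68.55, 76.77, -15.64]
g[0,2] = 0.055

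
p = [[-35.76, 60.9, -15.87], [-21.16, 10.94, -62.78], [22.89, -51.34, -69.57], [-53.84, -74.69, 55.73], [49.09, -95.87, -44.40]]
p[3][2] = 55.73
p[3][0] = -53.84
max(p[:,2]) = 55.73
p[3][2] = 55.73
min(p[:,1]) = -95.87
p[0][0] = -35.76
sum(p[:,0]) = -38.78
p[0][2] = -15.87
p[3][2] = 55.73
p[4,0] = 49.09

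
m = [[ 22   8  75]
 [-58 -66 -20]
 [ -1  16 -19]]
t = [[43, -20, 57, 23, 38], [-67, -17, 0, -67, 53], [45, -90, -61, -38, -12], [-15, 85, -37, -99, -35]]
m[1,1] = -66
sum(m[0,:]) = 105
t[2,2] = -61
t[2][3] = -38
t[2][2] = -61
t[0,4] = 38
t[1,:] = [-67, -17, 0, -67, 53]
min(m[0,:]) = 8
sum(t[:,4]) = 44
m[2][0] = -1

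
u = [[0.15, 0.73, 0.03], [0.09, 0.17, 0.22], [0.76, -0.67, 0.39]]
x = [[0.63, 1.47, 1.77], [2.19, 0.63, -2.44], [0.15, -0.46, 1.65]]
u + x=[[0.78, 2.2, 1.80], [2.28, 0.8, -2.22], [0.91, -1.13, 2.04]]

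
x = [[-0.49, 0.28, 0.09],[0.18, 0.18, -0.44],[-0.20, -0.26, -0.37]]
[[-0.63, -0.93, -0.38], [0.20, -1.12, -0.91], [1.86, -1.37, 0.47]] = x @ [[-0.98, 2.06, -0.53], [-3.26, -0.71, -2.55], [-2.20, 3.09, 0.81]]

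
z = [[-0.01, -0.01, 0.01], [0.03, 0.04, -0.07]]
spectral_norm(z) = 0.09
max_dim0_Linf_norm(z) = 0.07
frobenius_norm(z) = 0.09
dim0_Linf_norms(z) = [0.03, 0.04, 0.07]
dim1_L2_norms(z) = [0.02, 0.09]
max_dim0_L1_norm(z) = 0.08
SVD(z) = [[-0.19, 0.98], [0.98, 0.19]] @ diag([0.08755617842630205, 0.005823711821644589]) @ [[0.36, 0.47, -0.81], [-0.73, -0.4, -0.56]]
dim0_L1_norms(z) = [0.04, 0.05, 0.08]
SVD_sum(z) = [[-0.01, -0.01, 0.01], [0.03, 0.04, -0.07]] + [[-0.0, -0.0, -0.00], [-0.00, -0.00, -0.0]]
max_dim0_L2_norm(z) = 0.07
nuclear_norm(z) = 0.09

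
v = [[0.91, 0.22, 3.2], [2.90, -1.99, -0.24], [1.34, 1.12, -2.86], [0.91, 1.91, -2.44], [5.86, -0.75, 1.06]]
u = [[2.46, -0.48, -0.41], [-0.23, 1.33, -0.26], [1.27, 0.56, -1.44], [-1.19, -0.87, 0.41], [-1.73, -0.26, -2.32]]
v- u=[[-1.55,0.70,3.61], [3.13,-3.32,0.02], [0.07,0.56,-1.42], [2.10,2.78,-2.85], [7.59,-0.49,3.38]]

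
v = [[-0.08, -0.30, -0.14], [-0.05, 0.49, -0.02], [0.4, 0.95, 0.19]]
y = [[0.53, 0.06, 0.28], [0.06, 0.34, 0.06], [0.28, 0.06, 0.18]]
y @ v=[[0.07, 0.14, -0.02], [0.0, 0.21, -0.00], [0.05, 0.12, -0.01]]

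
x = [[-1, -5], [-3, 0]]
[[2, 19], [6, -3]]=x @ [[-2, 1], [0, -4]]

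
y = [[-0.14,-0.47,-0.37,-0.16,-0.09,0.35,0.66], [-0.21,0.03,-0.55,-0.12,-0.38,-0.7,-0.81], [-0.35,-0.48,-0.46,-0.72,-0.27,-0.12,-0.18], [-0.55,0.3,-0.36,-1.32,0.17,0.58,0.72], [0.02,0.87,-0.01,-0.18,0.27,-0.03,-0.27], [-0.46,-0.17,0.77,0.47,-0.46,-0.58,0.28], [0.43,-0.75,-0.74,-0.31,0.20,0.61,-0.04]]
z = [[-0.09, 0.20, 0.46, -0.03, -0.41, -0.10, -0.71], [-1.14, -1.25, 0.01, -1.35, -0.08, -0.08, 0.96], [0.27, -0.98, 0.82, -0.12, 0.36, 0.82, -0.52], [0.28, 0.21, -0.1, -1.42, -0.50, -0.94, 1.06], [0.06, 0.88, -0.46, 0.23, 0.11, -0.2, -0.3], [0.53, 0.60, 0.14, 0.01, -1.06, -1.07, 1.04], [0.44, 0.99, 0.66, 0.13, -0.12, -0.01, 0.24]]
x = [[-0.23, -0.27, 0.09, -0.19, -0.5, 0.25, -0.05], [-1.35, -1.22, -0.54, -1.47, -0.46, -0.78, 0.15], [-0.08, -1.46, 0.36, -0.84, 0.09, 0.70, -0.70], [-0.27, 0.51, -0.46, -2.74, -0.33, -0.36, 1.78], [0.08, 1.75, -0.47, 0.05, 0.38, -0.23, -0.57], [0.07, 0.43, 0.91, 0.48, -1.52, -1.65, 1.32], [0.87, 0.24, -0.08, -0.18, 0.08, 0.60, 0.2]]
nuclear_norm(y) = 6.95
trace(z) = -2.66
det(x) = -6.16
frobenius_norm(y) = 3.38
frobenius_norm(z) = 4.54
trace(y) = -2.24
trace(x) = -4.90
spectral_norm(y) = 2.22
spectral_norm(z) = 3.00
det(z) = -0.00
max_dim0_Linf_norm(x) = 2.74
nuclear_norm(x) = 12.86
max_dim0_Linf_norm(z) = 1.42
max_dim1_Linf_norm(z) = 1.42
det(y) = -0.00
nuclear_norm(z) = 9.61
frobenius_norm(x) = 5.97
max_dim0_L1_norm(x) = 5.95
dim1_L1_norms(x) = [1.58, 5.97, 4.23, 6.45, 3.53, 6.38, 2.25]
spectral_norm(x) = 3.89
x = y + z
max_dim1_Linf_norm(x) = 2.74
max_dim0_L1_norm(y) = 3.28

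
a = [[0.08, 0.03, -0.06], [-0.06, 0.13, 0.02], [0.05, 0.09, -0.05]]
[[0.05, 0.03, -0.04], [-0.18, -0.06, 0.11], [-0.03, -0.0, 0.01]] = a@[[0.07, 0.6, -0.75], [-1.12, -0.25, 0.48], [-1.37, 0.24, -0.08]]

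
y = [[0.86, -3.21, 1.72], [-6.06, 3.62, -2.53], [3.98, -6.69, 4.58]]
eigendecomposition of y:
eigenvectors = [[-0.31, 0.54, -0.13], [0.54, 0.74, 0.46], [-0.78, 0.41, 0.88]]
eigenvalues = [10.77, -2.22, 0.51]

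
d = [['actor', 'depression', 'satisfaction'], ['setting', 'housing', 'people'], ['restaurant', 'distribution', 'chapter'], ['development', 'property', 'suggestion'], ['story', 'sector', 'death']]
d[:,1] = ['depression', 'housing', 'distribution', 'property', 'sector']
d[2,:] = ['restaurant', 'distribution', 'chapter']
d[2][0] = 'restaurant'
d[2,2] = 'chapter'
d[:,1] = ['depression', 'housing', 'distribution', 'property', 'sector']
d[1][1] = 'housing'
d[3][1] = 'property'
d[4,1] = 'sector'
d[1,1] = 'housing'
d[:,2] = ['satisfaction', 'people', 'chapter', 'suggestion', 'death']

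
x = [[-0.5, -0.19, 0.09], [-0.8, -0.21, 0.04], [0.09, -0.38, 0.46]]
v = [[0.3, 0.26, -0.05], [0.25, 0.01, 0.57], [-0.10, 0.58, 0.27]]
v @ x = [[-0.36,-0.09,0.01], [-0.08,-0.27,0.29], [-0.39,-0.21,0.14]]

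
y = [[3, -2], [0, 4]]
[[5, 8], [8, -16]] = y @ [[3, 0], [2, -4]]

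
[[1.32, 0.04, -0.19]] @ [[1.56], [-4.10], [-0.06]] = [[1.91]]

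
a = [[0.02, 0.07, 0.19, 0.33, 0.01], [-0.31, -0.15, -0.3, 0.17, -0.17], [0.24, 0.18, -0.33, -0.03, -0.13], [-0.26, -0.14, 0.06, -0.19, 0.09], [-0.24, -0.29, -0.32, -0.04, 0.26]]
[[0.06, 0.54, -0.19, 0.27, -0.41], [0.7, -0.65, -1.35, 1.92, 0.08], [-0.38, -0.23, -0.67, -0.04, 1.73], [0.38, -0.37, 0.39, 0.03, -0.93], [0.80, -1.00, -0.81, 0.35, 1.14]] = a@[[-1.67,1.18,0.83,-2.1,2.68],  [-0.23,-0.06,-0.35,-1.08,0.35],  [-0.54,1.7,2.58,-1.05,-4.08],  [0.62,0.63,-2.03,1.85,0.79],  [0.72,-0.62,0.13,-2.82,2.33]]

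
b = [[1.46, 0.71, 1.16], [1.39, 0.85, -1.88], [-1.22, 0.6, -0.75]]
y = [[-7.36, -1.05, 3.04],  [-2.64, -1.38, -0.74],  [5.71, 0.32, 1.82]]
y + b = [[-5.90, -0.34, 4.2], [-1.25, -0.53, -2.62], [4.49, 0.92, 1.07]]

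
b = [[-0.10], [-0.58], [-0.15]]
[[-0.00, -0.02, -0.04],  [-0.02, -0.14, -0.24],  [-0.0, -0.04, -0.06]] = b @ [[0.03, 0.25, 0.41]]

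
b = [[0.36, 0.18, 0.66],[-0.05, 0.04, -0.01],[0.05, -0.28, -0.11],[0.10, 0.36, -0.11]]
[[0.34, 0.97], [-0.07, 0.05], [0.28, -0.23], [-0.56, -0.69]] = b@[[0.08,-1.91], [-1.33,-0.57], [0.84,2.67]]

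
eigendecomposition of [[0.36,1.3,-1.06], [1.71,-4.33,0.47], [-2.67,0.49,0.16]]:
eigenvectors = [[-0.58, -0.4, -0.27], [-0.10, -0.32, 0.93], [0.81, -0.86, -0.23]]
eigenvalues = [2.04, -0.9, -4.95]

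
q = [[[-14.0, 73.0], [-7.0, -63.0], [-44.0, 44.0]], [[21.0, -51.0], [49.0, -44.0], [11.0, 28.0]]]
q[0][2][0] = -44.0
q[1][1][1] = -44.0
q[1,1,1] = -44.0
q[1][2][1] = 28.0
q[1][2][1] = 28.0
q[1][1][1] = -44.0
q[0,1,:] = [-7.0, -63.0]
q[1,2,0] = 11.0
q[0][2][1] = 44.0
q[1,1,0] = 49.0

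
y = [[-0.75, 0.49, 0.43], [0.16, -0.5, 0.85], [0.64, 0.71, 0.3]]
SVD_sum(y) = [[-0.12, -0.07, -0.08], [0.24, 0.14, 0.15], [0.72, 0.40, 0.45]] + [[-0.02,-0.09,0.11], [-0.13,-0.58,0.73], [0.04,0.18,-0.23]] + [[-0.61, 0.64, 0.4], [0.05, -0.06, -0.03], [-0.12, 0.13, 0.08]]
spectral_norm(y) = 1.00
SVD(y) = [[-0.16,  0.14,  -0.98], [0.31,  0.95,  0.08], [0.94,  -0.29,  -0.19]] @ diag([1.002507840332184, 0.998713951073775, 0.9934024733224244]) @ [[0.77, 0.43, 0.48],[-0.14, -0.61, 0.78],[0.63, -0.66, -0.41]]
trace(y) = -0.95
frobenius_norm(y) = 1.73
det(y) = 0.99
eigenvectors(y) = [[0.34+0.00j, (-0.66+0j), -0.66-0.00j], [(0.49+0j), (0.13-0.61j), 0.13+0.61j], [(0.8+0j), (0.2+0.37j), 0.20-0.37j]]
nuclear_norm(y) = 2.99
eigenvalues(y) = [(1+0j), (-0.98+0.21j), (-0.98-0.21j)]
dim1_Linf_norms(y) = [0.75, 0.85, 0.71]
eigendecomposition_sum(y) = [[0.11+0.00j,0.16+0.00j,0.27+0.00j], [(0.17+0j),(0.24+0j),(0.39+0j)], [0.27+0.00j,(0.39+0j),(0.65+0j)]] + [[(-0.43+0.09j), (0.16+0.37j), (0.08-0.27j)], [-0.00-0.41j, (-0.37+0.08j), (0.23+0.12j)], [(0.18+0.21j), 0.16-0.20j, (-0.17+0.04j)]] + [[(-0.43-0.09j), (0.16-0.37j), (0.08+0.27j)], [(-0+0.41j), -0.37-0.08j, (0.23-0.12j)], [0.18-0.21j, 0.16+0.20j, -0.17-0.04j]]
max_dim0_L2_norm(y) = 1.0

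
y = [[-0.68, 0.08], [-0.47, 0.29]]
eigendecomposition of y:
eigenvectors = [[-0.89, -0.09], [-0.45, -1.0]]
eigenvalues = [-0.64, 0.25]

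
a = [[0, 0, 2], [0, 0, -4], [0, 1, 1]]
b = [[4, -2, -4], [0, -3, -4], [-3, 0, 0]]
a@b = [[-6, 0, 0], [12, 0, 0], [-3, -3, -4]]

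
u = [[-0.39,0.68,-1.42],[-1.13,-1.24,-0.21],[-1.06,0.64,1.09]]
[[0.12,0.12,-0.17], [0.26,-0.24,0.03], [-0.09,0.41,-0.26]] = u @ [[-0.09, -0.12, 0.15], [-0.11, 0.29, -0.16], [-0.11, 0.09, -0.00]]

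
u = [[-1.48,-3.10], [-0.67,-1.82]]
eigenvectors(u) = [[0.92, 0.89],[-0.38, 0.46]]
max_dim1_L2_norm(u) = 3.44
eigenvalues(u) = [-0.2, -3.1]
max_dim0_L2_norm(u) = 3.59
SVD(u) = [[-0.87, -0.49], [-0.49, 0.87]] @ diag([3.941729319668022, 0.15642880319644348]) @ [[0.41, 0.91], [0.91, -0.41]]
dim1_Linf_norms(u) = [3.1, 1.82]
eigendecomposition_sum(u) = [[-0.11, 0.21], [0.05, -0.09]] + [[-1.37, -3.31], [-0.72, -1.73]]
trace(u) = -3.30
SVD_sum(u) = [[-1.41, -3.13], [-0.79, -1.76]] + [[-0.07, 0.03], [0.12, -0.06]]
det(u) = 0.62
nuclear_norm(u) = 4.10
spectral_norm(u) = 3.94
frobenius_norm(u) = 3.94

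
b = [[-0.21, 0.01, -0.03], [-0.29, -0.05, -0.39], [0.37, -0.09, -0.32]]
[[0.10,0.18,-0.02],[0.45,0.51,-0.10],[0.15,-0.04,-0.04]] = b @ [[-0.41, -0.81, -0.02], [-0.55, -0.68, -1.08], [-0.79, -0.62, 0.4]]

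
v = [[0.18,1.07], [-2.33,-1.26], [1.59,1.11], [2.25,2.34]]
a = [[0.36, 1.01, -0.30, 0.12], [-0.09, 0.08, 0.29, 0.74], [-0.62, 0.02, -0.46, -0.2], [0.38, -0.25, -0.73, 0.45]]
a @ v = [[-2.5, -0.94],[1.92, 1.86],[-1.34, -1.67],[0.5, 0.96]]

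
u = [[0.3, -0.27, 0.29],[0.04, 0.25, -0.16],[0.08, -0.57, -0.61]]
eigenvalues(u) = [(-0.73+0j), (0.33+0.1j), (0.33-0.1j)]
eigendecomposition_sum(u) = [[-0.02+0.00j, 0.09-0.00j, (0.15+0j)],  [0.01-0.00j, -0.06+0.00j, (-0.11-0j)],  [(0.06-0j), (-0.36+0j), (-0.65-0j)]] + [[0.16+0.07j, -0.18+0.65j, 0.07-0.10j], [(0.01-0.04j), (0.16+0.03j), -0.02-0.01j], [0.01+0.03j, (-0.1+0.05j), 0.02-0.00j]] + [[(0.16-0.07j), (-0.18-0.65j), (0.07+0.1j)], [0.01+0.04j, (0.16-0.03j), (-0.02+0.01j)], [(0.01-0.03j), (-0.1-0.05j), 0.02+0.00j]]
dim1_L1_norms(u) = [0.86, 0.45, 1.26]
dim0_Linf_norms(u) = [0.3, 0.57, 0.61]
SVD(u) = [[0.02, -0.9, -0.44], [-0.07, 0.43, -0.90], [1.0, 0.05, -0.06]] @ diag([0.8404525867954319, 0.5442155462903108, 0.19382695510378778]) @ [[0.10, -0.70, -0.70],  [-0.46, 0.6, -0.66],  [-0.88, -0.39, 0.26]]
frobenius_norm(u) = 1.02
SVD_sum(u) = [[0.0, -0.01, -0.01], [-0.01, 0.04, 0.04], [0.08, -0.59, -0.59]] + [[0.22, -0.29, 0.32], [-0.11, 0.14, -0.16], [-0.01, 0.02, -0.02]] + [[0.07, 0.03, -0.02], [0.15, 0.07, -0.05], [0.01, 0.0, -0.00]]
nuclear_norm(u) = 1.58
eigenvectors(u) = [[0.23+0.00j, (-0.96+0j), -0.96-0.00j], [-0.17+0.00j, (0.01+0.23j), 0.01-0.23j], [(-0.96+0j), (-0.1-0.13j), -0.10+0.13j]]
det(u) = -0.09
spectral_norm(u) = 0.84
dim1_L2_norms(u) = [0.5, 0.3, 0.84]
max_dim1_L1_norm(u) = 1.26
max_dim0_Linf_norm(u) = 0.61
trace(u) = -0.06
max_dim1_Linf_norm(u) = 0.61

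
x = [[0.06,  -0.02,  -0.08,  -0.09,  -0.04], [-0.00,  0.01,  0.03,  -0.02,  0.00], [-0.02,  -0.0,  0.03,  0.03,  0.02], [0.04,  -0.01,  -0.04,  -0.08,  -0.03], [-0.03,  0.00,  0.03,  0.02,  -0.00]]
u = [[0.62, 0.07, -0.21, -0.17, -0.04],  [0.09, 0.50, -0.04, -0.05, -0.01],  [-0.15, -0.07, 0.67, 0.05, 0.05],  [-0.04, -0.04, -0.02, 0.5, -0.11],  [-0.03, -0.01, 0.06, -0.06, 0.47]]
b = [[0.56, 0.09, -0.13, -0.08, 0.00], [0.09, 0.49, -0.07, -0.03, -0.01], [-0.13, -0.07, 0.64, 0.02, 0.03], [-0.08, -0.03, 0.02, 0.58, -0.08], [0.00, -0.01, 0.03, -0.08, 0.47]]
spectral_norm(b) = 0.80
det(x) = 0.00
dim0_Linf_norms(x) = [0.06, 0.02, 0.08, 0.09, 0.04]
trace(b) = 2.74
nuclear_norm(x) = 0.26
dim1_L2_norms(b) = [0.59, 0.5, 0.66, 0.59, 0.48]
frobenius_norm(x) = 0.19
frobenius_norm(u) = 1.30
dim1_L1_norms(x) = [0.29, 0.06, 0.1, 0.2, 0.08]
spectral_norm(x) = 0.19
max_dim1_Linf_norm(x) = 0.09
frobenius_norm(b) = 1.27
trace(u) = 2.76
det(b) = 0.04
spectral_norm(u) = 0.88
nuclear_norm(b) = 2.74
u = x + b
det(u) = 0.04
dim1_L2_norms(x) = [0.14, 0.04, 0.05, 0.1, 0.05]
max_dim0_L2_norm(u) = 0.71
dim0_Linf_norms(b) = [0.56, 0.49, 0.64, 0.58, 0.47]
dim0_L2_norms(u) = [0.65, 0.51, 0.71, 0.54, 0.49]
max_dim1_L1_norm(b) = 0.89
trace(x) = 0.02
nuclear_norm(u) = 2.77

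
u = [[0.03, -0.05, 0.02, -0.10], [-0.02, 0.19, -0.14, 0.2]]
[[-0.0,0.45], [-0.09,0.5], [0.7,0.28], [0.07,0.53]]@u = [[-0.01, 0.09, -0.06, 0.09], [-0.01, 0.10, -0.07, 0.11], [0.02, 0.02, -0.03, -0.01], [-0.01, 0.1, -0.07, 0.10]]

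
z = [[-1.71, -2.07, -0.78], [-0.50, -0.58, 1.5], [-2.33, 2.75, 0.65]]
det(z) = 16.387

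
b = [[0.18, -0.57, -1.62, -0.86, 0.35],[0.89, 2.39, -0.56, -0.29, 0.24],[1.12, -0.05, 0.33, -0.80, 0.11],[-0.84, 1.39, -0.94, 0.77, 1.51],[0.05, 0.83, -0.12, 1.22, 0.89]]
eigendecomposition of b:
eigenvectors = [[(-0.04+0j),-0.11+0.00j,0.64+0.00j,(0.64-0j),(-0.57+0j)], [(0.14+0j),(0.31+0j),(-0.2-0.24j),-0.20+0.24j,0.07+0.00j], [-0.25+0.00j,0.21+0.00j,(-0.1-0.57j),(-0.1+0.57j),(0.03+0j)], [0.74+0.00j,-0.65+0.00j,0.12+0.32j,0.12-0.32j,-0.69+0.00j], [(0.6+0j),(-0.65+0j),0.20-0.08j,(0.2+0.08j),0.44+0.00j]]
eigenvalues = [(2.63+0j), (1.78+0j), (0.56+1.18j), (0.56-1.18j), (-0.97+0j)]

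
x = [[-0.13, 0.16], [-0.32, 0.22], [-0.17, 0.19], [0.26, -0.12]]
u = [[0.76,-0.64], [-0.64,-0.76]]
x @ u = [[-0.2,-0.04], [-0.38,0.04], [-0.25,-0.04], [0.27,-0.08]]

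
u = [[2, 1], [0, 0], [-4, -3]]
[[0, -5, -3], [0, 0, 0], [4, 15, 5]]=u @ [[2, 0, -2], [-4, -5, 1]]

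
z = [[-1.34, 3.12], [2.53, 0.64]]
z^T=[[-1.34, 2.53], [3.12, 0.64]]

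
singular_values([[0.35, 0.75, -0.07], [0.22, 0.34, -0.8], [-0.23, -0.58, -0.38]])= [1.13, 0.87, 0.0]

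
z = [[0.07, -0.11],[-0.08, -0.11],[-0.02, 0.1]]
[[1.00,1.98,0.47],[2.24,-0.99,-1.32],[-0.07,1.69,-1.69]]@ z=[[-0.10,-0.28], [0.26,-0.27], [-0.11,-0.35]]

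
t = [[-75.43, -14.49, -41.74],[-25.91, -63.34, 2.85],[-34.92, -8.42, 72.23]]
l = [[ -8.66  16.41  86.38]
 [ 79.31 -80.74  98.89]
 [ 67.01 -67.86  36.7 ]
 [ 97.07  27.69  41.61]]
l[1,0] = 79.31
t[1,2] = 2.85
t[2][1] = -8.42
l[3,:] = [97.07, 27.69, 41.61]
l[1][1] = -80.74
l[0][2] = 86.38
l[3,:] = [97.07, 27.69, 41.61]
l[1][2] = 98.89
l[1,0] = 79.31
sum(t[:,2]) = 33.34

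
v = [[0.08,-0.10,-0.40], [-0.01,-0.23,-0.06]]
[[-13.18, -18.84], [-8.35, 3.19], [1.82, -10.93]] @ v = [[-0.87,5.65,6.40], [-0.70,0.10,3.15], [0.25,2.33,-0.07]]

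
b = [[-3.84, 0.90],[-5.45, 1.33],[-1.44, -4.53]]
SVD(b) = [[-0.57, -0.05], [-0.81, -0.08], [-0.09, 1.0]] @ diag([6.873555547618288, 4.730299581824165]) @ [[0.99, -0.17], [-0.17, -0.99]]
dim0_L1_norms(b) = [10.73, 6.76]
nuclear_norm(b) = 11.60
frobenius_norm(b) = 8.34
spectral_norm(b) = 6.87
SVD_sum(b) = [[-3.88, 0.67], [-5.51, 0.96], [-0.64, 0.11]] + [[0.04,0.23], [0.06,0.37], [-0.80,-4.64]]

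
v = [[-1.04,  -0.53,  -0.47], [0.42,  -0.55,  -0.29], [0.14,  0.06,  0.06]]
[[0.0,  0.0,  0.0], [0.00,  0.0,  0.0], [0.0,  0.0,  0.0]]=v @ [[-0.00, 0.0, -0.00], [-0.0, 0.00, -0.00], [-0.0, 0.0, -0.0]]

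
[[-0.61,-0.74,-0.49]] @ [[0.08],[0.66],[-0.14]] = [[-0.47]]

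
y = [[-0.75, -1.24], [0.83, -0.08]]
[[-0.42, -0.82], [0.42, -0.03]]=y @ [[0.51, 0.03], [0.03, 0.64]]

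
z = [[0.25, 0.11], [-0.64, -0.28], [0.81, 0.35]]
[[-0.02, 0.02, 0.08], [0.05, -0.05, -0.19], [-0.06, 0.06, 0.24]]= z @ [[-0.06, 0.07, 0.24], [-0.03, 0.01, 0.14]]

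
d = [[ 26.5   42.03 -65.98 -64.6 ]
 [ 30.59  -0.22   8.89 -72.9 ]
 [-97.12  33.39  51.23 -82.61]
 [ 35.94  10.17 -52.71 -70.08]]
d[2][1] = 33.39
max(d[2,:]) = 51.23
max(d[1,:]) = 30.59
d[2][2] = 51.23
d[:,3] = [-64.6, -72.9, -82.61, -70.08]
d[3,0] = 35.94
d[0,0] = 26.5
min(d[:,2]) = -65.98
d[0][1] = 42.03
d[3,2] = -52.71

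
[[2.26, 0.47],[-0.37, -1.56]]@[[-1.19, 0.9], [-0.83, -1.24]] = [[-3.08,  1.45], [1.74,  1.6]]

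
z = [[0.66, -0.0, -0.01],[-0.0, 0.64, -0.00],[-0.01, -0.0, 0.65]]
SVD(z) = [[-0.85, -0.53, 0.00], [0.0, 0.0, -1.00], [0.53, -0.85, 0.0]] @ diag([0.666180339887499, 0.643819660112501, 0.64]) @ [[-0.85, 0.00, 0.53], [-0.53, 0.00, -0.85], [-0.00, -1.00, 0.00]]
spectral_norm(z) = 0.67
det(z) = 0.27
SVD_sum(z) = [[0.48, 0.00, -0.30], [0.0, 0.0, 0.00], [-0.30, 0.0, 0.18]] + [[0.18, 0.00, 0.29], [0.0, 0.0, 0.00], [0.29, 0.00, 0.47]] + [[0.0, 0.0, 0.00], [0.00, 0.64, 0.0], [0.0, 0.00, 0.0]]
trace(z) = 1.95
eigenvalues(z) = [0.67, 0.64, 0.64]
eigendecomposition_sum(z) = [[0.48,0.0,-0.3], [0.00,0.00,0.00], [-0.30,0.00,0.18]] + [[0.18, 0.0, 0.29], [0.0, 0.0, 0.0], [0.29, 0.00, 0.47]] + [[0.00, 0.00, 0.00],[0.0, 0.64, 0.00],[0.00, 0.0, 0.00]]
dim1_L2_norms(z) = [0.66, 0.64, 0.65]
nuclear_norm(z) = 1.95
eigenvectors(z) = [[0.85,0.53,0.0], [0.00,0.00,1.0], [-0.53,0.85,0.00]]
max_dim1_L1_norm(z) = 0.67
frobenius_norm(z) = 1.13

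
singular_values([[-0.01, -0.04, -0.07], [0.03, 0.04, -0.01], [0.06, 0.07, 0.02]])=[0.12, 0.06, 0.01]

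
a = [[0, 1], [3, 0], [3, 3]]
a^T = [[0, 3, 3], [1, 0, 3]]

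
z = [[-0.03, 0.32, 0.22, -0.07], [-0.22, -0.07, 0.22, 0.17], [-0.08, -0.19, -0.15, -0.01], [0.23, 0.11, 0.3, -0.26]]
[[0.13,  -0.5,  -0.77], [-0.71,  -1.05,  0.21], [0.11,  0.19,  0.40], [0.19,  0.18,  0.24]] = z @ [[-0.37, 2.11, 0.69],[0.86, -0.31, -3.15],[-1.47, -1.90, 1.0],[-2.39, -1.14, -0.49]]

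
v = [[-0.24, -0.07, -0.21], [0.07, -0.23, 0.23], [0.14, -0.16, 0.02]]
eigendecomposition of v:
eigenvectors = [[-0.88+0.00j, (0.19-0.57j), 0.19+0.57j], [(-0.41+0j), -0.36+0.38j, (-0.36-0.38j)], [(0.24+0j), -0.61+0.00j, (-0.61-0j)]]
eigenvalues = [(-0.22+0j), (-0.12+0.23j), (-0.12-0.23j)]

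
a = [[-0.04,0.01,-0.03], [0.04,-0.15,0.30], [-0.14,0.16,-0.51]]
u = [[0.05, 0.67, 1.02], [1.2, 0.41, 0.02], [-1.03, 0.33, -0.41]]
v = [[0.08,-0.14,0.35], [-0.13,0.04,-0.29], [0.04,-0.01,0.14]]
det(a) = -0.00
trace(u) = 0.05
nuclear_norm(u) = 3.41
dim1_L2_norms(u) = [1.22, 1.27, 1.16]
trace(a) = -0.70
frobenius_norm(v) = 0.52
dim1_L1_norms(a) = [0.08, 0.49, 0.81]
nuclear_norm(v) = 0.61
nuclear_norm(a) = 0.73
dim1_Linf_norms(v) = [0.35, 0.29, 0.14]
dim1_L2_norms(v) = [0.39, 0.32, 0.15]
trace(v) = 0.26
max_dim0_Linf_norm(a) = 0.51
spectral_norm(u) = 1.66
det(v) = -0.00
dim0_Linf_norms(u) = [1.2, 0.67, 1.02]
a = u @ v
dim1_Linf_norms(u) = [1.02, 1.2, 1.03]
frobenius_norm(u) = 2.11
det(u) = 1.14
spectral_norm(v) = 0.52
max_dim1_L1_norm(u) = 1.77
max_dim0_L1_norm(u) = 2.28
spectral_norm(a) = 0.65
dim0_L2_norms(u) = [1.58, 0.85, 1.1]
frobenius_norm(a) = 0.65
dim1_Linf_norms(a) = [0.04, 0.3, 0.51]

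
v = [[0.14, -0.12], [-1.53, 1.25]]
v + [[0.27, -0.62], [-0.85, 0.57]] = [[0.41, -0.74], [-2.38, 1.82]]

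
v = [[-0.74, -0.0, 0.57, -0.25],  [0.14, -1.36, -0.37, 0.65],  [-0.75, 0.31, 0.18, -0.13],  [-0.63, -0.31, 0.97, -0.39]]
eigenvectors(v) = [[0.09+0.00j, 0.36+0.18j, 0.36-0.18j, -0.46+0.00j], [0.28+0.00j, 0.31-0.47j, (0.31+0.47j), -0.58+0.00j], [0.48+0.00j, (0.07+0.34j), 0.07-0.34j, -0.27+0.00j], [(0.83+0j), 0.64+0.00j, 0.64-0.00j, -0.61+0.00j]]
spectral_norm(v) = 1.85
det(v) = 0.00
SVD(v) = [[-0.45, -0.33, -0.22, -0.80], [0.63, -0.74, -0.24, 0.02], [-0.38, -0.06, -0.8, 0.46], [-0.50, -0.58, 0.51, 0.39]] @ diag([1.8469032297258043, 1.3923446162778281, 0.5548180897657516, 0.0013478943654265769]) @ [[0.56, -0.44, -0.57, 0.42], [0.4, 0.84, -0.35, -0.12], [0.72, -0.15, 0.57, -0.35], [-0.09, -0.28, -0.48, -0.83]]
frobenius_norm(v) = 2.38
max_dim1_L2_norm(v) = 1.56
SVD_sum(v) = [[-0.47, 0.37, 0.48, -0.35],[0.65, -0.51, -0.66, 0.48],[-0.40, 0.32, 0.4, -0.30],[-0.51, 0.41, 0.52, -0.38]] + [[-0.19, -0.39, 0.16, 0.05], [-0.41, -0.87, 0.36, 0.12], [-0.03, -0.07, 0.03, 0.01], [-0.32, -0.68, 0.28, 0.1]] + [[-0.09, 0.02, -0.07, 0.04], [-0.09, 0.02, -0.07, 0.05], [-0.32, 0.07, -0.25, 0.16], [0.21, -0.04, 0.16, -0.10]] + [[0.0, 0.00, 0.00, 0.0], [-0.00, -0.0, -0.00, -0.00], [-0.0, -0.0, -0.00, -0.0], [-0.0, -0.0, -0.00, -0.00]]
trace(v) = -2.31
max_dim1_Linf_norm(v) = 1.36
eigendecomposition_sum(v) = [[0.00-0.00j, (-0+0j), (-0-0j), (-0+0j)], [0.00-0.00j, -0.00+0.00j, -0.00-0.00j, -0.00+0.00j], [-0j, -0.00+0.00j, -0.00-0.00j, -0.00+0.00j], [-0j, -0.00+0.00j, -0.00-0.00j, (-0+0j)]] + [[-0.16+0.26j, (0.3-0.25j), (0.59+0.08j), (-0.42+0.01j)], [0.33+0.26j, (-0.31-0.45j), 0.20-0.80j, (-0.04+0.58j)], [(-0.26+0.03j), 0.33+0.06j, 0.27+0.43j, (-0.23-0.27j)], [(-0.05+0.48j), (0.24-0.57j), (0.88-0.31j), (-0.58+0.32j)]] + [[-0.16-0.26j, 0.30+0.25j, 0.59-0.08j, (-0.42-0.01j)], [(0.33-0.26j), (-0.31+0.45j), (0.2+0.8j), -0.04-0.58j], [(-0.26-0.03j), 0.33-0.06j, (0.27-0.43j), -0.23+0.27j], [(-0.05-0.48j), (0.24+0.57j), (0.88+0.31j), -0.58-0.32j]] + [[(-0.41-0j), -0.60+0.00j, (-0.61+0j), 0.59-0.00j], [(-0.52-0j), -0.75+0.00j, -0.76+0.00j, (0.74-0j)], [-0.24-0.00j, (-0.35+0j), (-0.35+0j), (0.34-0j)], [-0.54-0.00j, -0.78+0.00j, -0.80+0.00j, 0.77-0.00j]]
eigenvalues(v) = [(-0+0j), (-0.78+0.56j), (-0.78-0.56j), (-0.74+0j)]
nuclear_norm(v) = 3.80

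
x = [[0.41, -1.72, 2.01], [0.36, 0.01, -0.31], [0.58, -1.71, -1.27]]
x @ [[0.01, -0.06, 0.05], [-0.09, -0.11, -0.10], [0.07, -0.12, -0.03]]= [[0.3, -0.08, 0.13], [-0.02, 0.01, 0.03], [0.07, 0.31, 0.24]]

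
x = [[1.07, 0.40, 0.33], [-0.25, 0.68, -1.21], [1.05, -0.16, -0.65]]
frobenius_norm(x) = 2.23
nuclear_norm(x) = 3.66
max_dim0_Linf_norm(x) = 1.21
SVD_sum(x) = [[0.83, 0.16, -0.35], [0.32, 0.06, -0.13], [1.06, 0.21, -0.44]] + [[0.25, -0.18, 0.52], [-0.56, 0.41, -1.16], [-0.03, 0.02, -0.06]] + [[-0.02, 0.42, 0.16], [-0.01, 0.21, 0.08], [0.02, -0.39, -0.15]]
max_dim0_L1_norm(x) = 2.37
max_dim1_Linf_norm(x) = 1.21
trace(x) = 1.10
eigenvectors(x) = [[-0.23+0.00j, -0.15-0.49j, (-0.15+0.49j)], [(0.54+0j), 0.80+0.00j, 0.80-0.00j], [0.81+0.00j, -0.23-0.23j, -0.23+0.23j]]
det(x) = -1.48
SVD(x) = [[-0.6, 0.41, -0.69], [-0.23, -0.91, -0.34], [-0.77, -0.05, 0.64]] @ diag([1.529338360363238, 1.4795984242230216, 0.6521600130015917]) @ [[-0.91,-0.18,0.38], [0.42,-0.30,0.86], [0.04,-0.94,-0.35]]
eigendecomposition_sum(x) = [[(-0.11+0j), 0.05-0.00j, 0.23+0.00j], [0.26-0.00j, (-0.11+0j), (-0.55-0j)], [0.39-0.00j, (-0.17+0j), -0.83-0.00j]] + [[(0.59-0.01j), (0.18-0.32j), 0.05+0.21j], [(-0.25+0.89j), 0.40+0.41j, -0.33-0.02j], [0.33-0.18j, 0.00-0.23j, 0.09+0.10j]] + [[(0.59+0.01j), (0.18+0.32j), (0.05-0.21j)], [-0.25-0.89j, (0.4-0.41j), -0.33+0.02j], [0.33+0.18j, 0.23j, 0.09-0.10j]]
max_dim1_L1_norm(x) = 2.14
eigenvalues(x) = [(-1.05+0j), (1.07+0.5j), (1.07-0.5j)]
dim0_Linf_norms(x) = [1.07, 0.68, 1.21]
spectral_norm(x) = 1.53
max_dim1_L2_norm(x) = 1.41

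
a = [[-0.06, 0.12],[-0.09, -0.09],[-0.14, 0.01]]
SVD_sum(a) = [[-0.07, 0.00], [-0.08, 0.0], [-0.14, 0.01]] + [[0.01, 0.12], [-0.01, -0.09], [0.0, 0.0]]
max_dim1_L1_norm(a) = 0.18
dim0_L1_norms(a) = [0.29, 0.22]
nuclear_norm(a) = 0.33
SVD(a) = [[-0.38, 0.77], [-0.48, -0.63], [-0.79, 0.01]] @ diag([0.17699898683830453, 0.15023767389777343]) @ [[1.0, -0.06],[0.06, 1.00]]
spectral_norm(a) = 0.18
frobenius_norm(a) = 0.23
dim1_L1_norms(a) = [0.18, 0.18, 0.15]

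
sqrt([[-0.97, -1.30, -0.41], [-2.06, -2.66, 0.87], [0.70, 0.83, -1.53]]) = [[0.00+0.57j, 0.74j, 0.00+0.44j], [1.02j, 1.33j, 0.00-0.51j], [-0.25j, 0.00-0.25j, 1.23j]]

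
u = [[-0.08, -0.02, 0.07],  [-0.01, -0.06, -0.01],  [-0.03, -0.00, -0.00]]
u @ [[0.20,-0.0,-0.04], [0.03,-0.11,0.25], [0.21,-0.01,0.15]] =[[-0.00, 0.0, 0.01],[-0.01, 0.01, -0.02],[-0.01, 0.0, 0.00]]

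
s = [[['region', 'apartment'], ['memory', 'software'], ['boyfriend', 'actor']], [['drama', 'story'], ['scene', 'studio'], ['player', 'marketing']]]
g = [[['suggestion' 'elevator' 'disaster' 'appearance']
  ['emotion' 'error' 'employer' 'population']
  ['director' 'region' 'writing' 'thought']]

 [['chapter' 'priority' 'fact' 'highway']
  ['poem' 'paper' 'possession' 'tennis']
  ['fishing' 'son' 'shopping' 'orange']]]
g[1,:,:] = [['chapter', 'priority', 'fact', 'highway'], ['poem', 'paper', 'possession', 'tennis'], ['fishing', 'son', 'shopping', 'orange']]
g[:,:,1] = [['elevator', 'error', 'region'], ['priority', 'paper', 'son']]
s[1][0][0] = 'drama'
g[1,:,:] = [['chapter', 'priority', 'fact', 'highway'], ['poem', 'paper', 'possession', 'tennis'], ['fishing', 'son', 'shopping', 'orange']]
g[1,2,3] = 'orange'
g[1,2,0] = 'fishing'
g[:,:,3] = [['appearance', 'population', 'thought'], ['highway', 'tennis', 'orange']]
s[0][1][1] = 'software'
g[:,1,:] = [['emotion', 'error', 'employer', 'population'], ['poem', 'paper', 'possession', 'tennis']]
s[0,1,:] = ['memory', 'software']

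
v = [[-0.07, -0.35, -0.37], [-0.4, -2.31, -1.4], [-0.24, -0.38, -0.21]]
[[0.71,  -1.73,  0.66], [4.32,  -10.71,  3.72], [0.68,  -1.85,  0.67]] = v @ [[0.16,0.57,-0.4],[-1.70,4.13,-1.17],[-0.33,0.67,-0.61]]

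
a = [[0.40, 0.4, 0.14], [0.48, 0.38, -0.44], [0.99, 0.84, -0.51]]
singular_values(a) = [1.64, 0.39, 0.0]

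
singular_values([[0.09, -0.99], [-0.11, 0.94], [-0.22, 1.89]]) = [2.35, 0.02]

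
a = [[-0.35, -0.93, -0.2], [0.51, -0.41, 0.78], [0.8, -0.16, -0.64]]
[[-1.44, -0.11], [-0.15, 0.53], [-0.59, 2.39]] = a @ [[0.0,  2.12],[1.43,  -0.47],[0.56,  -0.96]]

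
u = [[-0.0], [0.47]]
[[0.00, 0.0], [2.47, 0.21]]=u @ [[5.26,0.44]]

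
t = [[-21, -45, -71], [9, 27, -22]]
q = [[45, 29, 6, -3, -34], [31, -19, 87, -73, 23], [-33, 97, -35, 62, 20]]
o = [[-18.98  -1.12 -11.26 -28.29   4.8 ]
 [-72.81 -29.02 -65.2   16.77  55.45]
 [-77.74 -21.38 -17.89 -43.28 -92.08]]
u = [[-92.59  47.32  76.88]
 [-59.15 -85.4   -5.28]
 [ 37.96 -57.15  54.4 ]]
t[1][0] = 9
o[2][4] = -92.08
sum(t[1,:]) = 14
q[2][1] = 97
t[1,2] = -22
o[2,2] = -17.89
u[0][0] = -92.59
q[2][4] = 20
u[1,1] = -85.4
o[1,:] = [-72.81, -29.02, -65.2, 16.77, 55.45]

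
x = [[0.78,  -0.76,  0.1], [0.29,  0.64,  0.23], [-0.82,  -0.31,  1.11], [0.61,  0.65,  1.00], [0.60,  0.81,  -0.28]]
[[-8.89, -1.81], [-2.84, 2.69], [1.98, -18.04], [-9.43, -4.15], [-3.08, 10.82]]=x@ [[-9.34, 4.88], [1.49, 5.94], [-4.70, -10.99]]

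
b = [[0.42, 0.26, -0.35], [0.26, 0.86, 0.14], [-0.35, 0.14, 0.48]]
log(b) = [[-3.17, 1.41, -2.57], [1.41, -0.65, 1.12], [-2.57, 1.12, -2.46]]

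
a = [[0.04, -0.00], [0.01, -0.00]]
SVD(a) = [[-0.97, -0.24], [-0.24, 0.97]] @ diag([0.04123105625617661, -0.0]) @ [[-1.0, -0.0], [0.0, 1.0]]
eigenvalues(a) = [-0.0, 0.04]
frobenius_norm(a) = 0.04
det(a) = 0.00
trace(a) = 0.04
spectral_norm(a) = 0.04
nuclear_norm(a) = 0.04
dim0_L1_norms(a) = [0.05, 0.0]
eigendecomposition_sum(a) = [[-0.0, -0.00], [0.00, -0.0]] + [[0.04, 0.00],[0.01, 0.0]]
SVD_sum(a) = [[0.04, 0.00],  [0.01, 0.00]] + [[-0.0, 0.00], [-0.0, -0.0]]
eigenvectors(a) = [[0.00, 0.97],  [1.00, 0.24]]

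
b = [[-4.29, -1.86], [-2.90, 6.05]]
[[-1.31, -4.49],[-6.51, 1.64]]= b@[[0.64,0.77], [-0.77,0.64]]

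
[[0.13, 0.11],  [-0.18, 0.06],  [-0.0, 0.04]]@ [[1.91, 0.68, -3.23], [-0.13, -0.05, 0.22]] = [[0.23, 0.08, -0.40], [-0.35, -0.13, 0.59], [-0.01, -0.0, 0.01]]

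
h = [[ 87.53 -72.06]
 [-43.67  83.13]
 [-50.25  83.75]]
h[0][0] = 87.53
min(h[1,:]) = -43.67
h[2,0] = -50.25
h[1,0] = -43.67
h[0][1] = -72.06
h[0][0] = 87.53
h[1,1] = 83.13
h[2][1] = 83.75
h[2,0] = -50.25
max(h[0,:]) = 87.53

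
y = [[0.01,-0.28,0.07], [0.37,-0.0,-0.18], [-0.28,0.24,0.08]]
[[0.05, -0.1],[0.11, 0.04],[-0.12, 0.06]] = y @ [[0.44, 0.08], [-0.09, 0.36], [0.27, -0.05]]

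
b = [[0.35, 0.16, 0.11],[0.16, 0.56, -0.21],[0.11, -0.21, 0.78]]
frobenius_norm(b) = 1.10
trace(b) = 1.69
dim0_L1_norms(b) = [0.62, 0.93, 1.1]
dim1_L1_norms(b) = [0.62, 0.93, 1.1]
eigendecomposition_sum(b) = [[0.12, -0.08, -0.05], [-0.08, 0.05, 0.03], [-0.05, 0.03, 0.02]] + [[0.23, 0.25, 0.14], [0.25, 0.27, 0.15], [0.14, 0.15, 0.09]] + [[0.0, -0.01, 0.02], [-0.01, 0.24, -0.40], [0.02, -0.40, 0.67]]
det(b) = 0.10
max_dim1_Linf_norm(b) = 0.78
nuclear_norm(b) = 1.69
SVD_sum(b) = [[0.00,-0.01,0.02],[-0.01,0.24,-0.4],[0.02,-0.40,0.67]] + [[0.23,0.25,0.14], [0.25,0.27,0.15], [0.14,0.15,0.09]] + [[0.12, -0.08, -0.05], [-0.08, 0.05, 0.03], [-0.05, 0.03, 0.02]]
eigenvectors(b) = [[-0.78, 0.63, 0.02], [0.53, 0.68, -0.51], [0.34, 0.38, 0.86]]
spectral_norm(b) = 0.91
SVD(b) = [[0.02, 0.63, -0.78], [-0.51, 0.68, 0.53], [0.86, 0.38, 0.34]] @ diag([0.9073316741374453, 0.5895315127529811, 0.19313681310957356]) @ [[0.02,-0.51,0.86], [0.63,0.68,0.38], [-0.78,0.53,0.34]]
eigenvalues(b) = [0.19, 0.59, 0.91]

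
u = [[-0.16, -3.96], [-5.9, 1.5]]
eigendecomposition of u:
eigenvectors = [[-0.7, 0.57], [-0.72, -0.82]]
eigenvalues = [-4.23, 5.57]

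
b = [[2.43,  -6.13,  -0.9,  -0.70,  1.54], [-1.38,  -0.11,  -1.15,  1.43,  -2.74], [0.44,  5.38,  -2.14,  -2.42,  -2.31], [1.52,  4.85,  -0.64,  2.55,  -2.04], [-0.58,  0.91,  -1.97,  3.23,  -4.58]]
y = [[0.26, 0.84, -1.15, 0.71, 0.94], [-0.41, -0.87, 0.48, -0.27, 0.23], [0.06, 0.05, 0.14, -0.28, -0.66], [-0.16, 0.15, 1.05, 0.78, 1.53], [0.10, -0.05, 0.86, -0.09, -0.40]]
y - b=[[-2.17, 6.97, -0.25, 1.41, -0.6], [0.97, -0.76, 1.63, -1.70, 2.97], [-0.38, -5.33, 2.28, 2.14, 1.65], [-1.68, -4.7, 1.69, -1.77, 3.57], [0.68, -0.96, 2.83, -3.32, 4.18]]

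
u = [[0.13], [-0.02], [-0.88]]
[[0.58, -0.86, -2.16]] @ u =[[1.99]]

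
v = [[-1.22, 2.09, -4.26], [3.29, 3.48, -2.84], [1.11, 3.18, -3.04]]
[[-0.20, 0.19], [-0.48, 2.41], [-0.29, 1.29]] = v @ [[-0.10, 0.52], [0.03, 0.07], [0.09, -0.16]]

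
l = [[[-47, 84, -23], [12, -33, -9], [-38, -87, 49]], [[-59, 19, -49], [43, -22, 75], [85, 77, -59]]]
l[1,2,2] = -59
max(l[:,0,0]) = -47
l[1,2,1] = 77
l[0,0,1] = 84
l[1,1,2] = 75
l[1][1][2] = 75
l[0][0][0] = -47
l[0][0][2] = -23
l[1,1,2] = 75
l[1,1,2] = 75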